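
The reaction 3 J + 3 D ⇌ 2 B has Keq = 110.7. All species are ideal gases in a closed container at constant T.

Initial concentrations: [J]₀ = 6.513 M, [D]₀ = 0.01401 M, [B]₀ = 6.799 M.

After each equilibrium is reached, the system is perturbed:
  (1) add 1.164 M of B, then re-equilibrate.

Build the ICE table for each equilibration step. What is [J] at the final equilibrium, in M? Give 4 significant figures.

[J]_eq = 6.624 M

Q₀ = 6.0846e+04 vs Keq = 110.7 ⇒ Q>K, reverse
Step 1:
                    J           D           B
  init          6.513     0.01401       6.799
  Δ           0.09832     0.09832    -0.06555
  eq            6.611      0.1123       6.733
  solve Keq expr → x = -0.03277; check Q = 110.7
Then add 1.164 M of B.
Step 2:
                    J           D           B
  init          6.611      0.1123       7.897
  Δ           0.01228     0.01228   -0.008187
  eq            6.624      0.1246       7.889
  solve Keq expr → x = -0.004094; check Q = 110.7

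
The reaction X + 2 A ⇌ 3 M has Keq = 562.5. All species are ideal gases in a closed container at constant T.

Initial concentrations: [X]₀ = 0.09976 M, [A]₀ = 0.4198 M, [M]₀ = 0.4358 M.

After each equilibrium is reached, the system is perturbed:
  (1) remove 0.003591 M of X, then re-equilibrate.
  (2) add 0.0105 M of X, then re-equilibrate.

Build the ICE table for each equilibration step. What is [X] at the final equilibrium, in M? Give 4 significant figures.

Q₀ = 4.708 vs Keq = 562.5 ⇒ Q<K, forward
Step 1:
                  X         A         M
  I         0.09976    0.4198    0.4358
  C        -0.08916   -0.1783    0.2675
  E          0.0106    0.2415    0.7033
  solve Keq expr → x = 0.08916; check Q = 562.5
Then remove 0.003591 M of X.
Step 2:
                  X         A         M
  I        0.007013    0.2415    0.7033
  C        0.002767  0.005533   -0.0083
  E        0.009779     0.247     0.695
  solve Keq expr → x = -0.002767; check Q = 562.5
Then add 0.0105 M of X.
Step 3:
                  X         A         M
  I         0.02028     0.247     0.695
  C       -0.007927  -0.01585   0.02378
  E         0.01235    0.2312    0.7187
  solve Keq expr → x = 0.007927; check Q = 562.5

[X]_eq = 0.01235 M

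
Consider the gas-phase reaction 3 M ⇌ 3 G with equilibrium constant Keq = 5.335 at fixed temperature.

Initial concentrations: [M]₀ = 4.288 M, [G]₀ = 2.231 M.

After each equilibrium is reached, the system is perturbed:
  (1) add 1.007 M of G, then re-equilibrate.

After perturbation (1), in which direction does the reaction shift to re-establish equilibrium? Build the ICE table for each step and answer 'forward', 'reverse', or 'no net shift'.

Q₀ = 0.1408 vs Keq = 5.335 ⇒ Q<K, forward
Step 1:
                    M           G
  I             4.288       2.231
  C            -1.915       1.915
  E             2.373       4.146
  solve Keq expr → x = 0.6384; check Q = 5.335
Then add 1.007 M of G.
Step 2:
                    M           G
  I             2.373       5.153
  C            0.3665     -0.3665
  E             2.739       4.787
  solve Keq expr → x = -0.1222; check Q = 5.335

Direction: reverse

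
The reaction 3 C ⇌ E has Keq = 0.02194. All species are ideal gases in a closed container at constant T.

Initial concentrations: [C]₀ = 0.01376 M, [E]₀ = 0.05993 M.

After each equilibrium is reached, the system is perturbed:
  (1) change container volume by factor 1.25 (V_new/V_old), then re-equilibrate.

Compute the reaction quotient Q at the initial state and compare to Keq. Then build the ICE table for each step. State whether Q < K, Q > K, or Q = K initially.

Q₀ = 2.3003e+04; Q > K (proceeds reverse)

Q₀ = 2.3003e+04 vs Keq = 0.02194 ⇒ Q>K, reverse
Step 1:
                    C           E
  init        0.01376     0.05993
  Δ            0.1793    -0.05977
  eq           0.1931  1.5791e-04
  solve Keq expr → x = -0.05977; check Q = 0.02194
Then change container volume by factor 1.25 (V_new/V_old).
Step 2:
                    C           E
  init         0.1545  1.2633e-04
  Δ        1.3580e-04 -4.5266e-05
  eq           0.1546  8.1066e-05
  solve Keq expr → x = -4.5266e-05; check Q = 0.02194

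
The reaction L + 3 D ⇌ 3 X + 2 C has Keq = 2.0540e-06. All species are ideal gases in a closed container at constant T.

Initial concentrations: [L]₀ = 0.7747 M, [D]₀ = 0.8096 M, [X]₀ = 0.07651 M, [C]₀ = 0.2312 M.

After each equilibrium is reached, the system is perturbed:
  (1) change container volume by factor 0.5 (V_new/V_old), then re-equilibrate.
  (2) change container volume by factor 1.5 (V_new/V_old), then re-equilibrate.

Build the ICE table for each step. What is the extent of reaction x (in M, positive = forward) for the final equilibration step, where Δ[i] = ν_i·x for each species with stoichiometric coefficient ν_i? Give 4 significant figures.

Q₀ = 5.8235e-05 vs Keq = 2.0540e-06 ⇒ Q>K, reverse
Step 1:
                  L         D         X         C
  init       0.7747    0.8096   0.07651    0.2312
  Δ         0.01568   0.04705  -0.04705  -0.03137
  eq         0.7904    0.8567   0.02946    0.1998
  solve Keq expr → x = -0.01568; check Q = 2.0540e-06
Then change container volume by factor 0.5 (V_new/V_old).
Step 2:
                  L         D         X         C
  init        1.581     1.713   0.05891    0.3997
  Δ        0.003738   0.01121  -0.01121 -0.007476
  eq          1.585     1.725    0.0477    0.3922
  solve Keq expr → x = -0.003738; check Q = 2.0540e-06
Then change container volume by factor 1.5 (V_new/V_old).
Step 3:
                  L         D         X         C
  init        1.056      1.15    0.0318    0.2615
  Δ       -0.001399 -0.004197  0.004197  0.002798
  eq          1.055     1.145     0.036    0.2643
  solve Keq expr → x = 0.001399; check Q = 2.0540e-06

x = 0.001399 M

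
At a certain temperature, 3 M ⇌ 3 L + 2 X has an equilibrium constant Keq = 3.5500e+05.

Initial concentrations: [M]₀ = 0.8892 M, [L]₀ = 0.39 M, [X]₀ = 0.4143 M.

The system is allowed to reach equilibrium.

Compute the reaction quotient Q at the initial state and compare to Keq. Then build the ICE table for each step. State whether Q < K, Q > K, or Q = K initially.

Q₀ = 0.01448 vs Keq = 3.5500e+05 ⇒ Q<K, forward
Step 1:
                  M         L         X
  init       0.8892      0.39    0.4143
  Δ         -0.8714    0.8714     0.581
  eq        0.01776     1.261    0.9953
  solve Keq expr → x = 0.2905; check Q = 3.5500e+05

Q₀ = 0.01448; Q < K (proceeds forward)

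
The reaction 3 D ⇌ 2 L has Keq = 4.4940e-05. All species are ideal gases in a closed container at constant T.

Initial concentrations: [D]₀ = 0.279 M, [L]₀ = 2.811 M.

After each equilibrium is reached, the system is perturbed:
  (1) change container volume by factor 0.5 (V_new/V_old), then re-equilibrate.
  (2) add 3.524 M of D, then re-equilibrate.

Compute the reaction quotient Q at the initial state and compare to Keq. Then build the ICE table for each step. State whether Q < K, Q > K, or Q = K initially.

Q₀ = 363.8; Q > K (proceeds reverse)

Q₀ = 363.8 vs Keq = 4.4940e-05 ⇒ Q>K, reverse
Step 1:
                  D         L
  Initial     0.279     2.811
  Change      4.124    -2.749
  Equil       4.403   0.06193
  solve Keq expr → x = -1.375; check Q = 4.4940e-05
Then change container volume by factor 0.5 (V_new/V_old).
Step 2:
                  D         L
  Initial     8.805    0.1239
  Change   -0.07366   0.04911
  Equil       8.732     0.173
  solve Keq expr → x = 0.02455; check Q = 4.4940e-05
Then add 3.524 M of D.
Step 3:
                  D         L
  Initial     12.26     0.173
  Change    -0.1634    0.1089
  Equil       12.09    0.2819
  solve Keq expr → x = 0.05446; check Q = 4.4940e-05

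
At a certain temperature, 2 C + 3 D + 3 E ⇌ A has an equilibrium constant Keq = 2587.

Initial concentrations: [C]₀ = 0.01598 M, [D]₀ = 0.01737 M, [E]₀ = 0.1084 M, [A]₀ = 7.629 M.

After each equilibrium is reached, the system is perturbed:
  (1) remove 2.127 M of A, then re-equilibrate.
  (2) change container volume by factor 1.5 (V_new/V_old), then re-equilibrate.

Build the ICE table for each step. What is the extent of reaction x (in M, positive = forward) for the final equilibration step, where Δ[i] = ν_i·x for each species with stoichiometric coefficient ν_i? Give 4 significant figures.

Q₀ = 4.4753e+12 vs Keq = 2587 ⇒ Q>K, reverse
Step 1:
                   C          D          E          A
  init       0.01598    0.01737     0.1084      7.629
  Δ           0.3209     0.4813     0.4813    -0.1604
  eq          0.3369     0.4987     0.5897      7.469
  solve Keq expr → x = -0.1604; check Q = 2587
Then remove 2.127 M of A.
Step 2:
                   C          D          E          A
  init        0.3369     0.4987     0.5897      5.342
  Δ         -0.01447   -0.02171   -0.02171   0.007236
  eq          0.3224      0.477      0.568      5.349
  solve Keq expr → x = 0.007236; check Q = 2587
Then change container volume by factor 1.5 (V_new/V_old).
Step 3:
                   C          D          E          A
  init        0.2149      0.318     0.3787      3.566
  Δ          0.09595     0.1439     0.1439   -0.04798
  eq          0.3109     0.4619     0.5226      3.518
  solve Keq expr → x = -0.04798; check Q = 2587

x = -0.04798 M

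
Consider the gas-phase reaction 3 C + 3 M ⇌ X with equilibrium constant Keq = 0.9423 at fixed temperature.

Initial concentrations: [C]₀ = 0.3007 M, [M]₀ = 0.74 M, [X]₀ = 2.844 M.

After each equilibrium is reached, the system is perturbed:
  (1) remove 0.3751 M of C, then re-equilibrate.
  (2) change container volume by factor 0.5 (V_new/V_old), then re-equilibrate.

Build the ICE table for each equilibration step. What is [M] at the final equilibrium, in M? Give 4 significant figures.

[M]_eq = 2.38 M

Q₀ = 258.1 vs Keq = 0.9423 ⇒ Q>K, reverse
Step 1:
                    C           M           X
  I            0.3007        0.74       2.844
  C            0.6853      0.6853     -0.2284
  E             0.986       1.425       2.616
  solve Keq expr → x = -0.2284; check Q = 0.9423
Then remove 0.3751 M of C.
Step 2:
                    C           M           X
  I            0.6109       1.425       2.616
  C            0.2298      0.2298    -0.07661
  E            0.8407       1.655       2.539
  solve Keq expr → x = -0.07661; check Q = 0.9423
Then change container volume by factor 0.5 (V_new/V_old).
Step 3:
                    C           M           X
  I             1.681        3.31       5.078
  C           -0.9302     -0.9302      0.3101
  E            0.7513        2.38       5.388
  solve Keq expr → x = 0.3101; check Q = 0.9423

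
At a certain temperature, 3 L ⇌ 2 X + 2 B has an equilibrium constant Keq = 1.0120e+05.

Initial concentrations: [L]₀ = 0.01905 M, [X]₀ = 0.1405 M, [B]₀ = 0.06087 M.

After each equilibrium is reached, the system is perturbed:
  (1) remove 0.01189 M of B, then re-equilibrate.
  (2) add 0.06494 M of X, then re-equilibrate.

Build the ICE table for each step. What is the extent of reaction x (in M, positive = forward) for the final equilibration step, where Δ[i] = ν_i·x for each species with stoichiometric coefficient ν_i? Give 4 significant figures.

x = -8.3513e-05 M

Q₀ = 10.58 vs Keq = 1.0120e+05 ⇒ Q<K, forward
Step 1:
                  L         X         B
  init      0.01905    0.1405   0.06087
  Δ        -0.01798   0.01199   0.01199
  eq       0.001068    0.1525   0.07286
  solve Keq expr → x = 0.005994; check Q = 1.0120e+05
Then remove 0.01189 M of B.
Step 2:
                  L         X         B
  init     0.001068    0.1525   0.06097
  Δ       -1.1851e-04 7.9006e-05 7.9006e-05
  eq      9.4992e-04    0.1526   0.06105
  solve Keq expr → x = 3.9503e-05; check Q = 1.0120e+05
Then add 0.06494 M of X.
Step 3:
                  L         X         B
  init    9.4992e-04    0.2175   0.06105
  Δ       2.5054e-04 -1.6703e-04 -1.6703e-04
  eq         0.0012    0.2173   0.06088
  solve Keq expr → x = -8.3513e-05; check Q = 1.0120e+05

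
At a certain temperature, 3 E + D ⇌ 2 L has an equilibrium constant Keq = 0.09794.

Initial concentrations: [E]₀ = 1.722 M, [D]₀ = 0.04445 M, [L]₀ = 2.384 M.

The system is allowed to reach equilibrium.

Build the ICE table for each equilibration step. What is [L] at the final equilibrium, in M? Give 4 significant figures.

Q₀ = 25.04 vs Keq = 0.09794 ⇒ Q>K, reverse
Step 1:
                   E          D          L
  I            1.722    0.04445      2.384
  C            1.528     0.5095     -1.019
  E             3.25     0.5539      1.365
  solve Keq expr → x = -0.5095; check Q = 0.09794

[L]_eq = 1.365 M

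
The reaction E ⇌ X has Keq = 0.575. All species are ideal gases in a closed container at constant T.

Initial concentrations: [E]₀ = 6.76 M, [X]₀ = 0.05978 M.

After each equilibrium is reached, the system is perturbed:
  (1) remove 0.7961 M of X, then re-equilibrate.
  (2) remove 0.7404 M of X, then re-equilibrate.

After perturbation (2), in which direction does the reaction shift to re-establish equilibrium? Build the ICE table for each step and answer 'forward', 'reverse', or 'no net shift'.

Q₀ = 0.008843 vs Keq = 0.575 ⇒ Q<K, forward
Step 1:
                   E          X
  init          6.76    0.05978
  Δ            -2.43       2.43
  eq            4.33       2.49
  solve Keq expr → x = 2.43; check Q = 0.575
Then remove 0.7961 M of X.
Step 2:
                   E          X
  init          4.33      1.694
  Δ          -0.5055     0.5055
  eq           3.825      2.199
  solve Keq expr → x = 0.5055; check Q = 0.575
Then remove 0.7404 M of X.
Step 3:
                   E          X
  init         3.825      1.459
  Δ          -0.4701     0.4701
  eq           3.354      1.929
  solve Keq expr → x = 0.4701; check Q = 0.575

Direction: forward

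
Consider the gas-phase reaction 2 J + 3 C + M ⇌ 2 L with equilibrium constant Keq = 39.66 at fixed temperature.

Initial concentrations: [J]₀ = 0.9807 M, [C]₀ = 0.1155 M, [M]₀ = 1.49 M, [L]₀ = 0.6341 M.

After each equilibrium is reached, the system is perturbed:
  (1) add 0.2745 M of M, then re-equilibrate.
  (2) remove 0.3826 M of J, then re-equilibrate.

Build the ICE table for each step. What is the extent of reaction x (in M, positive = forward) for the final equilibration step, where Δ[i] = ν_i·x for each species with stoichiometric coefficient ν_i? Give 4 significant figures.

x = -0.01563 M

Q₀ = 182.1 vs Keq = 39.66 ⇒ Q>K, reverse
Step 1:
                   J          C          M          L
  init        0.9807     0.1155       1.49     0.6341
  Δ          0.04146    0.06219    0.02073   -0.04146
  eq           1.022     0.1777      1.511     0.5926
  solve Keq expr → x = -0.02073; check Q = 39.66
Then add 0.2745 M of M.
Step 2:
                   J          C          M          L
  init         1.022     0.1777      1.785     0.5926
  Δ        -0.005298  -0.007948  -0.002649   0.005298
  eq           1.017     0.1697      1.783     0.5979
  solve Keq expr → x = 0.002649; check Q = 39.66
Then remove 0.3826 M of J.
Step 3:
                   J          C          M          L
  init        0.6343     0.1697      1.783     0.5979
  Δ          0.03126    0.04689    0.01563   -0.03126
  eq          0.6655     0.2166      1.798     0.5667
  solve Keq expr → x = -0.01563; check Q = 39.66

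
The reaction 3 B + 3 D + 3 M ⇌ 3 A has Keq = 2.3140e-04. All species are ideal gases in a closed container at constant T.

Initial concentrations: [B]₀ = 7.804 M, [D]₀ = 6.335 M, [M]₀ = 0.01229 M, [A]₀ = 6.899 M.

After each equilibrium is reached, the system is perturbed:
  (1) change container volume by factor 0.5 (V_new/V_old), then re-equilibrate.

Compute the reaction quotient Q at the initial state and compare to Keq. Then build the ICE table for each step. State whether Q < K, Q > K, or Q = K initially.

Q₀ = 1464; Q > K (proceeds reverse)

Q₀ = 1464 vs Keq = 2.3140e-04 ⇒ Q>K, reverse
Step 1:
                    B           D           M           A
  init          7.804       6.335     0.01229       6.899
  Δ               1.3         1.3         1.3        -1.3
  eq            9.104       7.635       1.312       5.599
  solve Keq expr → x = -0.4333; check Q = 2.3140e-04
Then change container volume by factor 0.5 (V_new/V_old).
Step 2:
                    B           D           M           A
  init          18.21       15.27       2.624        11.2
  Δ            -1.689      -1.689      -1.689       1.689
  eq            16.52       13.58      0.9356       12.89
  solve Keq expr → x = 0.5629; check Q = 2.3140e-04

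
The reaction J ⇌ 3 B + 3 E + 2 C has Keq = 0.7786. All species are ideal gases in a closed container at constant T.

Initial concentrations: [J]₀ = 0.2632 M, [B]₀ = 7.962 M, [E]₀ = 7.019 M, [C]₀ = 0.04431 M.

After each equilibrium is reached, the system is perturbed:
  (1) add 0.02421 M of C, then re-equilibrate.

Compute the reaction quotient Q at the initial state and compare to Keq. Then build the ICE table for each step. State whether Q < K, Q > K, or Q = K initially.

Q₀ = 1302 vs Keq = 0.7786 ⇒ Q>K, reverse
Step 1:
                    J           B           E           C
  I            0.2632       7.962       7.019     0.04431
  C           0.02158    -0.06473    -0.06473    -0.04315
  E            0.2848       7.897       6.954    0.001157
  solve Keq expr → x = -0.02158; check Q = 0.7786
Then add 0.02421 M of C.
Step 2:
                    J           B           E           C
  I            0.2848       7.897       6.954     0.02537
  C           0.01208    -0.03625    -0.03625    -0.02417
  E            0.2969       7.861       6.918    0.001199
  solve Keq expr → x = -0.01208; check Q = 0.7786

Q₀ = 1302; Q > K (proceeds reverse)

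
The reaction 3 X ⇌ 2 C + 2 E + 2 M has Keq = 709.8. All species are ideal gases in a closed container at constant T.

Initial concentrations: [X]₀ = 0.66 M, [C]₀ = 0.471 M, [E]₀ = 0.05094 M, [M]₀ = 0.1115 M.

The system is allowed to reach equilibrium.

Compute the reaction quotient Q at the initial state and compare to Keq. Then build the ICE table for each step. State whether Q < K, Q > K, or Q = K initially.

Q₀ = 2.4893e-05 vs Keq = 709.8 ⇒ Q<K, forward
Step 1:
                   X          C          E          M
  Initial       0.66      0.471    0.05094     0.1115
  Change     -0.6197     0.4132     0.4132     0.4132
  Equil      0.04027     0.8842     0.4641     0.5247
  solve Keq expr → x = 0.2066; check Q = 709.8

Q₀ = 2.4893e-05; Q < K (proceeds forward)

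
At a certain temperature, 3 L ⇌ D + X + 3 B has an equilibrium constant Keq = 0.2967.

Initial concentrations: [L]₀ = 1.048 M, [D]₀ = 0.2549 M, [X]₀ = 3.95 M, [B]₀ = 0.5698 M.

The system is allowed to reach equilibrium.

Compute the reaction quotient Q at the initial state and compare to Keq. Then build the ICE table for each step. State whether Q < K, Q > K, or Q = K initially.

Q₀ = 0.1618 vs Keq = 0.2967 ⇒ Q<K, forward
Step 1:
                  L         D         X         B
  init        1.048    0.2549      3.95    0.5698
  Δ        -0.06533   0.02178   0.02178   0.06533
  eq         0.9827    0.2767     3.972    0.6351
  solve Keq expr → x = 0.02178; check Q = 0.2967

Q₀ = 0.1618; Q < K (proceeds forward)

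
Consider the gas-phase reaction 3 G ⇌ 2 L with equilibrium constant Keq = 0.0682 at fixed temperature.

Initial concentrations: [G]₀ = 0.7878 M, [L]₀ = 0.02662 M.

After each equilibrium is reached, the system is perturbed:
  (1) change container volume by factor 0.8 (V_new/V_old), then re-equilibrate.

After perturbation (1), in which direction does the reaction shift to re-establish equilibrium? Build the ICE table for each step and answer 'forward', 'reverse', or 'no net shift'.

Direction: forward

Q₀ = 0.001449 vs Keq = 0.0682 ⇒ Q<K, forward
Step 1:
                  G         L
  Initial    0.7878   0.02662
  Change    -0.1565    0.1044
  Equil      0.6313     0.131
  solve Keq expr → x = 0.05218; check Q = 0.0682
Then change container volume by factor 0.8 (V_new/V_old).
Step 2:
                  G         L
  Initial    0.7891    0.1637
  Change   -0.01909   0.01272
  Equil        0.77    0.1764
  solve Keq expr → x = 0.006362; check Q = 0.0682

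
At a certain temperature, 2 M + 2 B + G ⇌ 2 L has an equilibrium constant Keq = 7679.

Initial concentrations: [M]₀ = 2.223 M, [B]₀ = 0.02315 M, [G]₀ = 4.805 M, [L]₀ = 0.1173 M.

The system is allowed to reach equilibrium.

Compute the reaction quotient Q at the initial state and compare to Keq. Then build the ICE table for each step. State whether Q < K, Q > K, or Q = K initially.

Q₀ = 1.081 vs Keq = 7679 ⇒ Q<K, forward
Step 1:
                   M          B          G          L
  I            2.223    0.02315      4.805     0.1173
  C         -0.02282   -0.02282   -0.01141    0.02282
  E              2.2 3.3193e-04      4.794     0.1401
  solve Keq expr → x = 0.01141; check Q = 7679

Q₀ = 1.081; Q < K (proceeds forward)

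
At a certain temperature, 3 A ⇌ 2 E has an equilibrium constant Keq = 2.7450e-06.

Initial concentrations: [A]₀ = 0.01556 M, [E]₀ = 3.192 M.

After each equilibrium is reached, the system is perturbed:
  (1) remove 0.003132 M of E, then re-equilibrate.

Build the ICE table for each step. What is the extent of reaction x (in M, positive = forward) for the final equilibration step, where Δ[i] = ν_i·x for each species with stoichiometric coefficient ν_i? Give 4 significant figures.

Q₀ = 2.7046e+06 vs Keq = 2.7450e-06 ⇒ Q>K, reverse
Step 1:
                   A          E
  Initial    0.01556      3.192
  Change       4.762     -3.175
  Equil        4.778     0.0173
  solve Keq expr → x = -1.587; check Q = 2.7450e-06
Then remove 0.003132 M of E.
Step 2:
                   A          E
  Initial      4.778    0.01417
  Change    -0.00466   0.003107
  Equil        4.773    0.01728
  solve Keq expr → x = 0.001553; check Q = 2.7450e-06

x = 0.001553 M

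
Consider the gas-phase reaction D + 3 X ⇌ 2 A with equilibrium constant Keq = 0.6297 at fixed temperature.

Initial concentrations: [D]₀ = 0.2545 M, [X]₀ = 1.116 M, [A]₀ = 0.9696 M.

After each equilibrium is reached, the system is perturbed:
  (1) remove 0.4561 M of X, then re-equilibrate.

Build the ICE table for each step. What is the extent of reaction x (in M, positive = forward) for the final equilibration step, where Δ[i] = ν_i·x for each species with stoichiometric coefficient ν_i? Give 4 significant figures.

Q₀ = 2.658 vs Keq = 0.6297 ⇒ Q>K, reverse
Step 1:
                  D         X         A
  I          0.2545     1.116    0.9696
  C          0.0953    0.2859   -0.1906
  E          0.3498     1.402     0.779
  solve Keq expr → x = -0.0953; check Q = 0.6297
Then remove 0.4561 M of X.
Step 2:
                  D         X         A
  I          0.3498    0.9458     0.779
  C         0.07003    0.2101   -0.1401
  E          0.4198     1.156     0.639
  solve Keq expr → x = -0.07003; check Q = 0.6297

x = -0.07003 M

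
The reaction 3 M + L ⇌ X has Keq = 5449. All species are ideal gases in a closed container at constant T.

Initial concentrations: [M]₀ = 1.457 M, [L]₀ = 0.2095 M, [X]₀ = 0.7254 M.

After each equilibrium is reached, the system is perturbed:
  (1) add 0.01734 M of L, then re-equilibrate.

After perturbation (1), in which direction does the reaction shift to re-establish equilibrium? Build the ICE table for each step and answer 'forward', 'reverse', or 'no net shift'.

Direction: forward

Q₀ = 1.119 vs Keq = 5449 ⇒ Q<K, forward
Step 1:
                  M         L         X
  Initial     1.457    0.2095    0.7254
  Change    -0.6276   -0.2092    0.2092
  Equil      0.8294 3.0062e-04    0.9346
  solve Keq expr → x = 0.2092; check Q = 5449
Then add 0.01734 M of L.
Step 2:
                  M         L         X
  Initial    0.8294   0.01764    0.9346
  Change   -0.05181  -0.01727   0.01727
  Equil      0.7776 3.7154e-04    0.9519
  solve Keq expr → x = 0.01727; check Q = 5449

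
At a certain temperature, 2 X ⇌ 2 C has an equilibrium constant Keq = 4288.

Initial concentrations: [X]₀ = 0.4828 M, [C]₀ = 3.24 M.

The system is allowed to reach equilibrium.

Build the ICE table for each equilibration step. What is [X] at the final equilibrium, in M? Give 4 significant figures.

Q₀ = 45.04 vs Keq = 4288 ⇒ Q<K, forward
Step 1:
                  X         C
  init       0.4828      3.24
  Δ         -0.4268    0.4268
  eq          0.056     3.667
  solve Keq expr → x = 0.2134; check Q = 4288

[X]_eq = 0.056 M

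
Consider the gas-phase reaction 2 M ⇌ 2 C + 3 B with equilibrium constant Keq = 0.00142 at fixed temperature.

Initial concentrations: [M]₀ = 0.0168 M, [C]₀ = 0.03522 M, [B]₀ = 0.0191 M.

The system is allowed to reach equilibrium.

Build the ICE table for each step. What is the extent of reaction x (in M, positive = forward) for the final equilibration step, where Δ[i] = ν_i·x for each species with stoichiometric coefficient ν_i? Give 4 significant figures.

x = 0.004772 M

Q₀ = 3.0624e-05 vs Keq = 0.00142 ⇒ Q<K, forward
Step 1:
                   M          C          B
  Initial     0.0168    0.03522     0.0191
  Change   -0.009544   0.009544    0.01432
  Equil     0.007256    0.04476    0.03342
  solve Keq expr → x = 0.004772; check Q = 0.00142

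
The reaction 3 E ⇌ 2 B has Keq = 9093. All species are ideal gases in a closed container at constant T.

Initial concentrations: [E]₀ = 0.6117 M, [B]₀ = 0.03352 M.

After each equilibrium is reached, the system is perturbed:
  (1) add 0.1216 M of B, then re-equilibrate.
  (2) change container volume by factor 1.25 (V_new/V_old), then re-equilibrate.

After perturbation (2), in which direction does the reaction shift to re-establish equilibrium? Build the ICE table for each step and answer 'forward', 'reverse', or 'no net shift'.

Q₀ = 0.004909 vs Keq = 9093 ⇒ Q<K, forward
Step 1:
                   E          B
  I           0.6117    0.03352
  C          -0.5847     0.3898
  E          0.02701     0.4233
  solve Keq expr → x = 0.1949; check Q = 9093
Then add 0.1216 M of B.
Step 2:
                   E          B
  I          0.02701     0.5449
  C         0.004826  -0.003218
  E          0.03184     0.5417
  solve Keq expr → x = -0.001609; check Q = 9093
Then change container volume by factor 1.25 (V_new/V_old).
Step 3:
                   E          B
  I          0.02547     0.4334
  C         0.001913  -0.001275
  E          0.02738     0.4321
  solve Keq expr → x = -6.3762e-04; check Q = 9093

Direction: reverse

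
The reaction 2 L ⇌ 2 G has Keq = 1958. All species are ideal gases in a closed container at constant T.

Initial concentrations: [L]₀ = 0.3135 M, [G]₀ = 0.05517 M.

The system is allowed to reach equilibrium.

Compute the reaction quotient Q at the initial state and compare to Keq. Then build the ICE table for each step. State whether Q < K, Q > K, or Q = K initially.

Q₀ = 0.03097; Q < K (proceeds forward)

Q₀ = 0.03097 vs Keq = 1958 ⇒ Q<K, forward
Step 1:
                    L           G
  init         0.3135     0.05517
  Δ           -0.3054      0.3054
  eq         0.008148      0.3605
  solve Keq expr → x = 0.1527; check Q = 1958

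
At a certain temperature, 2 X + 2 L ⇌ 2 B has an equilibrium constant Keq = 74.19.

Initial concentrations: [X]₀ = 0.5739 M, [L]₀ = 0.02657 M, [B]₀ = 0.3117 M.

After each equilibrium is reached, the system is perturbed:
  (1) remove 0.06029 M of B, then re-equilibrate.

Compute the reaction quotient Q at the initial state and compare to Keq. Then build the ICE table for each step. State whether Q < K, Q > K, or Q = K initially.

Q₀ = 417.8 vs Keq = 74.19 ⇒ Q>K, reverse
Step 1:
                    X           L           B
  init         0.5739     0.02657      0.3117
  Δ           0.02812     0.02812    -0.02812
  eq            0.602     0.05469      0.2836
  solve Keq expr → x = -0.01406; check Q = 74.19
Then remove 0.06029 M of B.
Step 2:
                    X           L           B
  init          0.602     0.05469      0.2233
  Δ         -0.009166   -0.009166    0.009166
  eq           0.5929     0.04552      0.2325
  solve Keq expr → x = 0.004583; check Q = 74.19

Q₀ = 417.8; Q > K (proceeds reverse)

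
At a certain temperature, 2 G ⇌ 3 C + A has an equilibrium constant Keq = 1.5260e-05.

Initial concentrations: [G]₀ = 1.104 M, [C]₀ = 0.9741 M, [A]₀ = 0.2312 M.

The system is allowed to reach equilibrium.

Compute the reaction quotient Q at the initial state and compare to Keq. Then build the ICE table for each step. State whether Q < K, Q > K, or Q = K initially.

Q₀ = 0.1753; Q > K (proceeds reverse)

Q₀ = 0.1753 vs Keq = 1.5260e-05 ⇒ Q>K, reverse
Step 1:
                  G         C         A
  I           1.104    0.9741    0.2312
  C          0.4592   -0.6888   -0.2296
  E           1.563    0.2853  0.001605
  solve Keq expr → x = -0.2296; check Q = 1.5260e-05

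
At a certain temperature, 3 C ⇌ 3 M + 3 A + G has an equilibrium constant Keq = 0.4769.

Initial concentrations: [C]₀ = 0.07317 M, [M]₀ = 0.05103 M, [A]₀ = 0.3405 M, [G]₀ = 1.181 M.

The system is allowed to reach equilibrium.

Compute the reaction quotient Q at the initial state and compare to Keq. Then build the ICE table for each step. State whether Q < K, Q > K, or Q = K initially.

Q₀ = 0.01582 vs Keq = 0.4769 ⇒ Q<K, forward
Step 1:
                  C         M         A         G
  init      0.07317   0.05103    0.3405     1.181
  Δ        -0.03151   0.03151   0.03151    0.0105
  eq        0.04166   0.08254     0.372     1.192
  solve Keq expr → x = 0.0105; check Q = 0.4769

Q₀ = 0.01582; Q < K (proceeds forward)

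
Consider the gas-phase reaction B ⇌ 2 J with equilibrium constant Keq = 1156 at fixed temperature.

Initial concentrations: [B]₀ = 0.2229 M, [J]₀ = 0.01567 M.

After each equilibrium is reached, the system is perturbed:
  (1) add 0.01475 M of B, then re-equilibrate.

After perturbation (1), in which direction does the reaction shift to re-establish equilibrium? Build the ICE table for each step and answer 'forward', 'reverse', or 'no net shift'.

Direction: forward

Q₀ = 0.001102 vs Keq = 1156 ⇒ Q<K, forward
Step 1:
                  B         J
  I          0.2229   0.01567
  C         -0.2227    0.4454
  E       1.8392e-04    0.4611
  solve Keq expr → x = 0.2227; check Q = 1156
Then add 0.01475 M of B.
Step 2:
                  B         J
  I         0.01493    0.4611
  C        -0.01473   0.02945
  E       2.0817e-04    0.4906
  solve Keq expr → x = 0.01473; check Q = 1156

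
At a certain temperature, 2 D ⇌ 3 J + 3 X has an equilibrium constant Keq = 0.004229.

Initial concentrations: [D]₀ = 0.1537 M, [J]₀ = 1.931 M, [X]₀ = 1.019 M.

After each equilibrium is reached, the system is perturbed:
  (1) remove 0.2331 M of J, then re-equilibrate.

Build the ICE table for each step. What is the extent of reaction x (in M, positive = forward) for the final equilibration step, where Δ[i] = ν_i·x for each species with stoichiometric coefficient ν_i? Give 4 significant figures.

x = 0.00954 M

Q₀ = 322.5 vs Keq = 0.004229 ⇒ Q>K, reverse
Step 1:
                   D          J          X
  Initial     0.1537      1.931      1.019
  Change      0.5939    -0.8909    -0.8909
  Equil       0.7476       1.04     0.1281
  solve Keq expr → x = -0.297; check Q = 0.004229
Then remove 0.2331 M of J.
Step 2:
                   D          J          X
  Initial     0.7476      0.807     0.1281
  Change    -0.01908    0.02862    0.02862
  Equil       0.7286     0.8356     0.1567
  solve Keq expr → x = 0.00954; check Q = 0.004229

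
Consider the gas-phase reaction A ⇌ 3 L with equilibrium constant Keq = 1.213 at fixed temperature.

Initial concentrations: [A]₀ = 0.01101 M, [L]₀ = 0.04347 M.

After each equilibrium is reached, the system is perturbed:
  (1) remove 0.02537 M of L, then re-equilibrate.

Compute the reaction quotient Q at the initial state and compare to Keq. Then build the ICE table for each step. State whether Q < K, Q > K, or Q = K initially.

Q₀ = 0.007461; Q < K (proceeds forward)

Q₀ = 0.007461 vs Keq = 1.213 ⇒ Q<K, forward
Step 1:
                  A         L
  I         0.01101   0.04347
  C        -0.01066   0.03197
  E       3.5393e-04   0.07544
  solve Keq expr → x = 0.01066; check Q = 1.213
Then remove 0.02537 M of L.
Step 2:
                  A         L
  I       3.5393e-04   0.05007
  C       -2.4581e-04 7.3744e-04
  E       1.0811e-04   0.05081
  solve Keq expr → x = 2.4581e-04; check Q = 1.213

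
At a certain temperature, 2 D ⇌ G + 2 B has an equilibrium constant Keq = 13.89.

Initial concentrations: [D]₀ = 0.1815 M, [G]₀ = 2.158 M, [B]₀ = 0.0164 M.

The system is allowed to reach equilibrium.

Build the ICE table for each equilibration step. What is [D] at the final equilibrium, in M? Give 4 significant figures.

Q₀ = 0.01762 vs Keq = 13.89 ⇒ Q<K, forward
Step 1:
                    D           G           B
  I            0.1815       2.158      0.0164
  C            -0.125     0.06249       0.125
  E           0.05653        2.22      0.1414
  solve Keq expr → x = 0.06249; check Q = 13.89

[D]_eq = 0.05653 M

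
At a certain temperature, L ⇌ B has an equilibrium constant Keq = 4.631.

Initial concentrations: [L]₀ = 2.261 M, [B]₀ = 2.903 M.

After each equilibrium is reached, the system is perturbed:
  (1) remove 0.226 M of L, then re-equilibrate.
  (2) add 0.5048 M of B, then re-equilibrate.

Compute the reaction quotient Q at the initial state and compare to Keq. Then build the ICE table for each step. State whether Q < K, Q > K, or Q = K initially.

Q₀ = 1.284; Q < K (proceeds forward)

Q₀ = 1.284 vs Keq = 4.631 ⇒ Q<K, forward
Step 1:
                    L           B
  Initial       2.261       2.903
  Change       -1.344       1.344
  Equil        0.9171       4.247
  solve Keq expr → x = 1.344; check Q = 4.631
Then remove 0.226 M of L.
Step 2:
                    L           B
  Initial      0.6911       4.247
  Change       0.1859     -0.1859
  Equil        0.8769       4.061
  solve Keq expr → x = -0.1859; check Q = 4.631
Then add 0.5048 M of B.
Step 3:
                    L           B
  Initial      0.8769       4.566
  Change      0.08965    -0.08965
  Equil        0.9666       4.476
  solve Keq expr → x = -0.08965; check Q = 4.631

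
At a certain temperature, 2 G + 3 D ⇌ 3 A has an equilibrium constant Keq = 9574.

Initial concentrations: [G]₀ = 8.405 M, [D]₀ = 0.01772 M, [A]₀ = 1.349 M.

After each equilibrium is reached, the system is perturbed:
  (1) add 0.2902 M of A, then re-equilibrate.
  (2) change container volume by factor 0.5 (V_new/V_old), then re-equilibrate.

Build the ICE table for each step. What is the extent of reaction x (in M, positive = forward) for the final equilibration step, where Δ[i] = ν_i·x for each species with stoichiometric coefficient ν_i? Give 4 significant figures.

x = 0.004568 M

Q₀ = 6246 vs Keq = 9574 ⇒ Q<K, forward
Step 1:
                   G          D          A
  I            8.405    0.01772      1.349
  C        -0.001549  -0.002323   0.002323
  E            8.403     0.0154      1.351
  solve Keq expr → x = 7.7449e-04; check Q = 9574
Then add 0.2902 M of A.
Step 2:
                   G          D          A
  I            8.403     0.0154      1.642
  C         0.002177   0.003266  -0.003266
  E            8.406    0.01866      1.638
  solve Keq expr → x = -0.001089; check Q = 9574
Then change container volume by factor 0.5 (V_new/V_old).
Step 3:
                   G          D          A
  I            16.81    0.03733      3.277
  C        -0.009137    -0.0137     0.0137
  E             16.8    0.02362       3.29
  solve Keq expr → x = 0.004568; check Q = 9574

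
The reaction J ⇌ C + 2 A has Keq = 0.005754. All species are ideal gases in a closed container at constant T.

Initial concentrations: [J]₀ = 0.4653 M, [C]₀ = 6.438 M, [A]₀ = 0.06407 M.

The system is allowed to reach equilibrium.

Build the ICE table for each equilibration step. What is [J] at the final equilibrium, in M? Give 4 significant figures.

[J]_eq = 0.4869 M

Q₀ = 0.0568 vs Keq = 0.005754 ⇒ Q>K, reverse
Step 1:
                  J         C         A
  Initial    0.4653     6.438   0.06407
  Change    0.02159  -0.02159  -0.04317
  Equil      0.4869     6.416    0.0209
  solve Keq expr → x = -0.02159; check Q = 0.005754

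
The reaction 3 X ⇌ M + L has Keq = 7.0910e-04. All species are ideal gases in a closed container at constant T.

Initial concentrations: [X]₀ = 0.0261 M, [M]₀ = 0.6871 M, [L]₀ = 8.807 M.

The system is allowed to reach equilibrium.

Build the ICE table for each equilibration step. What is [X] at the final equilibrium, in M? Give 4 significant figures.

Q₀ = 3.4035e+05 vs Keq = 7.0910e-04 ⇒ Q>K, reverse
Step 1:
                  X         M         L
  I          0.0261    0.6871     8.807
  C           2.059   -0.6863   -0.6863
  E           2.085 7.9150e-04     8.121
  solve Keq expr → x = -0.6863; check Q = 7.0910e-04

[X]_eq = 2.085 M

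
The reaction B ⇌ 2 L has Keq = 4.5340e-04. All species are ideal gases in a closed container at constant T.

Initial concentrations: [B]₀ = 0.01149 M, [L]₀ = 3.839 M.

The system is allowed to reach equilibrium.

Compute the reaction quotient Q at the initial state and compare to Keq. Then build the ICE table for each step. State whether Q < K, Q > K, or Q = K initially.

Q₀ = 1283 vs Keq = 4.5340e-04 ⇒ Q>K, reverse
Step 1:
                    B           L
  init        0.01149       3.839
  Δ             1.905       -3.81
  eq            1.916     0.02948
  solve Keq expr → x = -1.905; check Q = 4.5340e-04

Q₀ = 1283; Q > K (proceeds reverse)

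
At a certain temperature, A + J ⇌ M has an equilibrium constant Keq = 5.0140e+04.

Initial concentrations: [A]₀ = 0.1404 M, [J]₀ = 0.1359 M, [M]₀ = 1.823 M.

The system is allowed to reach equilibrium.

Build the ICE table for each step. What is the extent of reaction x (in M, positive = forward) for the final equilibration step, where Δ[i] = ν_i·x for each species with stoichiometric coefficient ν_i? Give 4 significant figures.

Q₀ = 95.54 vs Keq = 5.0140e+04 ⇒ Q<K, forward
Step 1:
                  A         J         M
  Initial    0.1404    0.1359     1.823
  Change    -0.1315   -0.1315    0.1315
  Equil    0.008887  0.004387     1.955
  solve Keq expr → x = 0.1315; check Q = 5.0140e+04

x = 0.1315 M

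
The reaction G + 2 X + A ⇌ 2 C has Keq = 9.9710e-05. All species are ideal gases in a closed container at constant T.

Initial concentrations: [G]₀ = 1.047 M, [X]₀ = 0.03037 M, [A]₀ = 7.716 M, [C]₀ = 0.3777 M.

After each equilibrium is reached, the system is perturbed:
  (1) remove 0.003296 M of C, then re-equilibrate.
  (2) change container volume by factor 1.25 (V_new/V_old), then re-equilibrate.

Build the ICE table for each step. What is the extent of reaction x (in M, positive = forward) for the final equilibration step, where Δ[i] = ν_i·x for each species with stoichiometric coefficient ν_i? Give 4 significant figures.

x = -9.5076e-04 M

Q₀ = 19.15 vs Keq = 9.9710e-05 ⇒ Q>K, reverse
Step 1:
                    G           X           A           C
  I             1.047     0.03037       7.716      0.3777
  C            0.1827      0.3654      0.1827     -0.3654
  E              1.23      0.3958       7.899     0.01232
  solve Keq expr → x = -0.1827; check Q = 9.9710e-05
Then remove 0.003296 M of C.
Step 2:
                    G           X           A           C
  I              1.23      0.3958       7.899     0.00902
  C         -0.001594   -0.003188   -0.001594    0.003188
  E             1.228      0.3926       7.897     0.01221
  solve Keq expr → x = 0.001594; check Q = 9.9710e-05
Then change container volume by factor 1.25 (V_new/V_old).
Step 3:
                    G           X           A           C
  I            0.9825      0.3141       6.318    0.009766
  C        9.5076e-04    0.001902  9.5076e-04   -0.001902
  E            0.9834       0.316       6.319    0.007865
  solve Keq expr → x = -9.5076e-04; check Q = 9.9710e-05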